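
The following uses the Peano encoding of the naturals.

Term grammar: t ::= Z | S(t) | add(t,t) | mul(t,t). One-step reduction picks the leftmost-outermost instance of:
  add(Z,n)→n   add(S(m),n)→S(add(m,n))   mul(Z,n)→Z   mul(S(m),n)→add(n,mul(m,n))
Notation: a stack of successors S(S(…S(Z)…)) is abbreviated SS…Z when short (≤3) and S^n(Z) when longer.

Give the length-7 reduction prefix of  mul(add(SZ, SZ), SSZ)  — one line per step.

Answer: after 7 steps: S(S(add(SSZ, mul(Z, SSZ))))

Working:
  start: mul(add(SZ, SZ), SSZ)
  step 1: mul(S(add(Z, SZ)), SSZ)
  step 2: add(SSZ, mul(add(Z, SZ), SSZ))
  step 3: S(add(SZ, mul(add(Z, SZ), SSZ)))
  step 4: S(S(add(Z, mul(add(Z, SZ), SSZ))))
  step 5: S(S(mul(add(Z, SZ), SSZ)))
  step 6: S(S(mul(SZ, SSZ)))
  step 7: S(S(add(SSZ, mul(Z, SSZ))))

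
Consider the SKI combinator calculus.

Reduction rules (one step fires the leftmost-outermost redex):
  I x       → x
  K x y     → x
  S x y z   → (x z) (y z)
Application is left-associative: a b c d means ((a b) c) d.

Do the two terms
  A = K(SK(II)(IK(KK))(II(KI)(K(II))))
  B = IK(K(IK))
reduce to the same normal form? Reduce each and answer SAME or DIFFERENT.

Answer: SAME — A ⇓ K(KK), B ⇓ K(KK)

Derivation:
Term A:
  start: K(SK(II)(IK(KK))(II(KI)(K(II))))
  step 1: K(K(IK(KK))(II(IK(KK)))(II(KI)(K(II))))
  step 2: K(IK(KK)(II(KI)(K(II))))
  step 3: K(K(KK)(II(KI)(K(II))))
  step 4: K(KK)

Term B:
  start: IK(K(IK))
  step 1: K(K(IK))
  step 2: K(KK)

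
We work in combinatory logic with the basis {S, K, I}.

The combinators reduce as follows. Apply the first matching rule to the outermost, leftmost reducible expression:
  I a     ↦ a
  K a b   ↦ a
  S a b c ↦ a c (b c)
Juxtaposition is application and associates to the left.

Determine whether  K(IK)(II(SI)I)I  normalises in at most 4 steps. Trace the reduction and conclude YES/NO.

Answer: YES — reaches normal form KI in 2 ≤ 4 steps

Derivation:
  start: K(IK)(II(SI)I)I
  →1  IKI
  →2  KI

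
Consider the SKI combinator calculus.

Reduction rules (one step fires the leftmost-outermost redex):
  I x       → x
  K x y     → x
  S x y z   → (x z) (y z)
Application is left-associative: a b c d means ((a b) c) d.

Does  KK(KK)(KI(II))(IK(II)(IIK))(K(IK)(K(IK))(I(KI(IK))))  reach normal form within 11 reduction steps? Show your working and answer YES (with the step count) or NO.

Answer: YES — reaches normal form KI in 8 ≤ 11 steps

Reduction:
  start: KK(KK)(KI(II))(IK(II)(IIK))(K(IK)(K(IK))(I(KI(IK))))
  [1] K(KI(II))(IK(II)(IIK))(K(IK)(K(IK))(I(KI(IK))))
  [2] KI(II)(K(IK)(K(IK))(I(KI(IK))))
  [3] I(K(IK)(K(IK))(I(KI(IK))))
  [4] K(IK)(K(IK))(I(KI(IK)))
  [5] IK(I(KI(IK)))
  [6] K(I(KI(IK)))
  [7] K(KI(IK))
  [8] KI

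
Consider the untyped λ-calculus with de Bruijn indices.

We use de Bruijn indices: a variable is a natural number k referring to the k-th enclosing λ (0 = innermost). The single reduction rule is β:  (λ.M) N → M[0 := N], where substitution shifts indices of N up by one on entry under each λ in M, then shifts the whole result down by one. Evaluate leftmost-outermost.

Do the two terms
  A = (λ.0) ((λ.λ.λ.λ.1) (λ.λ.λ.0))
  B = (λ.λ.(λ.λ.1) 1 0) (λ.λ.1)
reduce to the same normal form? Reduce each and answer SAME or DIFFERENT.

Answer: SAME — A ⇓ λ.λ.λ.1, B ⇓ λ.λ.λ.1

Working:
Term A:
  start: (λ.0) ((λ.λ.λ.λ.1) (λ.λ.λ.0))
  [1] (λ.λ.λ.λ.1) (λ.λ.λ.0)
  [2] λ.λ.λ.1

Term B:
  start: (λ.λ.(λ.λ.1) 1 0) (λ.λ.1)
  [1] λ.(λ.λ.1) (λ.λ.1) 0
  [2] λ.(λ.λ.λ.1) 0
  [3] λ.λ.λ.1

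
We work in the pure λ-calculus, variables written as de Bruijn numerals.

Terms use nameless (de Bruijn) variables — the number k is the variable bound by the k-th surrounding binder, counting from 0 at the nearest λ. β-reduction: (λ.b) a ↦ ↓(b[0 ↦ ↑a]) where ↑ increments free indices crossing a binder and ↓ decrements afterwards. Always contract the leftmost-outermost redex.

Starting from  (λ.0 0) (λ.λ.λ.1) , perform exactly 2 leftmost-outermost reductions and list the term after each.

Answer: after 2 steps: λ.λ.1

Reduction:
  start: (λ.0 0) (λ.λ.λ.1)
  →1  (λ.λ.λ.1) (λ.λ.λ.1)
  →2  λ.λ.1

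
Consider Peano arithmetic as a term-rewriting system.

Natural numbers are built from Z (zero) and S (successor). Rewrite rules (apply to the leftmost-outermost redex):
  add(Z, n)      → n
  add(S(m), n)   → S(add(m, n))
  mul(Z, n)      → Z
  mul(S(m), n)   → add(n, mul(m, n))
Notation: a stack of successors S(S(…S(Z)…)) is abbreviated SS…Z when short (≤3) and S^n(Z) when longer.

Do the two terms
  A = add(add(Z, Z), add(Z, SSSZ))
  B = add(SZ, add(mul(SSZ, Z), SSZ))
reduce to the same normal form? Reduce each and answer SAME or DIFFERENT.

Answer: SAME — A ⇓ SSSZ, B ⇓ SSSZ

Derivation:
Term A:
  start: add(add(Z, Z), add(Z, SSSZ))
  →1  add(Z, add(Z, SSSZ))
  →2  add(Z, SSSZ)
  →3  SSSZ

Term B:
  start: add(SZ, add(mul(SSZ, Z), SSZ))
  →1  S(add(Z, add(mul(SSZ, Z), SSZ)))
  →2  S(add(mul(SSZ, Z), SSZ))
  →3  S(add(add(Z, mul(SZ, Z)), SSZ))
  →4  S(add(mul(SZ, Z), SSZ))
  →5  S(add(add(Z, mul(Z, Z)), SSZ))
  →6  S(add(mul(Z, Z), SSZ))
  →7  S(add(Z, SSZ))
  →8  SSSZ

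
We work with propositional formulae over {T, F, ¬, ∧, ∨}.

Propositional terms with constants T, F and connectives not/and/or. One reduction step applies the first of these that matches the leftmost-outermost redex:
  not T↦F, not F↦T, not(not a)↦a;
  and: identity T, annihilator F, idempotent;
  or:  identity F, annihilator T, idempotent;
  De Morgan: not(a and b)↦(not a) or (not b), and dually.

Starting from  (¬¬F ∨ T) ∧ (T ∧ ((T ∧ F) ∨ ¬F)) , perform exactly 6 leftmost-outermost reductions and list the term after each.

Answer: after 6 steps: T

Working:
  start: (¬¬F ∨ T) ∧ (T ∧ ((T ∧ F) ∨ ¬F))
  step 1: T ∧ (T ∧ ((T ∧ F) ∨ ¬F))
  step 2: T ∧ ((T ∧ F) ∨ ¬F)
  step 3: (T ∧ F) ∨ ¬F
  step 4: F ∨ ¬F
  step 5: ¬F
  step 6: T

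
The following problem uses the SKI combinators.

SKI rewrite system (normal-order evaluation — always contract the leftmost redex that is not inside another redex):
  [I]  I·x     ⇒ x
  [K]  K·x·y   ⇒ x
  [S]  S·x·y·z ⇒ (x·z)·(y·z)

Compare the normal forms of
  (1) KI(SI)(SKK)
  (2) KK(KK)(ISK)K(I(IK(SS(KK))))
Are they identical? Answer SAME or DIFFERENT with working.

Answer: DIFFERENT — A ⇓ SKK, B ⇓ SK(K(SS(KK)))

Derivation:
Term A:
  start: KI(SI)(SKK)
  →1  I(SKK)
  →2  SKK

Term B:
  start: KK(KK)(ISK)K(I(IK(SS(KK))))
  →1  K(ISK)K(I(IK(SS(KK))))
  →2  ISK(I(IK(SS(KK))))
  →3  SK(I(IK(SS(KK))))
  →4  SK(IK(SS(KK)))
  →5  SK(K(SS(KK)))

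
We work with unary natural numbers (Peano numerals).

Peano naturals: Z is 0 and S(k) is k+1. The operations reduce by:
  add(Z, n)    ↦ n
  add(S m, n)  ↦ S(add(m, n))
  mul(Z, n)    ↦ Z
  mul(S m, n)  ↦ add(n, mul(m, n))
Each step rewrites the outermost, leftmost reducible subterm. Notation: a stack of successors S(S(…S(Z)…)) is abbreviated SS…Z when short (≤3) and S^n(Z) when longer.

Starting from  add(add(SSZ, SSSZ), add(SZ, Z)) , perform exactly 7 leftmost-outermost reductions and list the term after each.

Answer: after 7 steps: S(S(S(S(add(SZ, add(SZ, Z))))))

Reduction:
  start: add(add(SSZ, SSSZ), add(SZ, Z))
  step 1: add(S(add(SZ, SSSZ)), add(SZ, Z))
  step 2: S(add(add(SZ, SSSZ), add(SZ, Z)))
  step 3: S(add(S(add(Z, SSSZ)), add(SZ, Z)))
  step 4: S(S(add(add(Z, SSSZ), add(SZ, Z))))
  step 5: S(S(add(SSSZ, add(SZ, Z))))
  step 6: S(S(S(add(SSZ, add(SZ, Z)))))
  step 7: S(S(S(S(add(SZ, add(SZ, Z))))))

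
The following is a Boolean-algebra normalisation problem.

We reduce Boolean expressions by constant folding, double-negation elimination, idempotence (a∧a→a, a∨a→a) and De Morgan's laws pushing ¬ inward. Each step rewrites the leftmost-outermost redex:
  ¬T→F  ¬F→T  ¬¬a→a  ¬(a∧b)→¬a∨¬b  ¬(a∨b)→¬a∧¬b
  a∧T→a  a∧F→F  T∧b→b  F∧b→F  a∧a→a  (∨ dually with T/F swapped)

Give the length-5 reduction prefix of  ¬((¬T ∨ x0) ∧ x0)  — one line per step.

  start: ¬((¬T ∨ x0) ∧ x0)
  →1  ¬(¬T ∨ x0) ∨ ¬x0
  →2  (¬¬T ∧ ¬x0) ∨ ¬x0
  →3  (T ∧ ¬x0) ∨ ¬x0
  →4  ¬x0 ∨ ¬x0
  →5  ¬x0

Answer: after 5 steps: ¬x0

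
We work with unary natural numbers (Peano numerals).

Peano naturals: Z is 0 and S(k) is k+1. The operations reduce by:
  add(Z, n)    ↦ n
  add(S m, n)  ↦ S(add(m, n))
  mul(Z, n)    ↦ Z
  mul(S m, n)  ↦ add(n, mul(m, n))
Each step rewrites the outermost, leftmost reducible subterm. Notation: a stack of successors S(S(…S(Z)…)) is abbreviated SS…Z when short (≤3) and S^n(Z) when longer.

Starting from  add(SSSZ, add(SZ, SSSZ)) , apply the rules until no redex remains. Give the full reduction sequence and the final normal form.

  start: add(SSSZ, add(SZ, SSSZ))
  [1] S(add(SSZ, add(SZ, SSSZ)))
  [2] S(S(add(SZ, add(SZ, SSSZ))))
  [3] S(S(S(add(Z, add(SZ, SSSZ)))))
  [4] S(S(S(add(SZ, SSSZ))))
  [5] S(S(S(S(add(Z, SSSZ)))))
  [6] S^7(Z)

Answer: normal form = S^7(Z)  (in 6 steps)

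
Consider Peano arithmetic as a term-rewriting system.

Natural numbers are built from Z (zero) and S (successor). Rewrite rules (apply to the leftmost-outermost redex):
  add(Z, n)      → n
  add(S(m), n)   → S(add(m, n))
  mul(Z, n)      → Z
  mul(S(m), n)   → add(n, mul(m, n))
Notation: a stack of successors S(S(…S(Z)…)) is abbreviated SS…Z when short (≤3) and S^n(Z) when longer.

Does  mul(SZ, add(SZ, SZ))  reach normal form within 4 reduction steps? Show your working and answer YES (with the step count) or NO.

Answer: NO — after 4 steps the term is S(add(SZ, mul(Z, add(SZ, SZ)))), not yet normal

Working:
  start: mul(SZ, add(SZ, SZ))
  [1] add(add(SZ, SZ), mul(Z, add(SZ, SZ)))
  [2] add(S(add(Z, SZ)), mul(Z, add(SZ, SZ)))
  [3] S(add(add(Z, SZ), mul(Z, add(SZ, SZ))))
  [4] S(add(SZ, mul(Z, add(SZ, SZ))))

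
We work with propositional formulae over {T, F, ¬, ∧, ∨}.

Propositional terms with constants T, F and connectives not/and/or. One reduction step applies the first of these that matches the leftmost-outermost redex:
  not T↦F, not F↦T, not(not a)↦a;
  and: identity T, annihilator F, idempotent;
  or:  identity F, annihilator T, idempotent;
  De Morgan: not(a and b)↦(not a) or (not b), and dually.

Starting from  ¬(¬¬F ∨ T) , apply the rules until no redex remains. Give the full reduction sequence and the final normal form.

Answer: normal form = F  (in 5 steps)

Derivation:
  start: ¬(¬¬F ∨ T)
  step 1: ¬¬¬F ∧ ¬T
  step 2: ¬F ∧ ¬T
  step 3: T ∧ ¬T
  step 4: ¬T
  step 5: F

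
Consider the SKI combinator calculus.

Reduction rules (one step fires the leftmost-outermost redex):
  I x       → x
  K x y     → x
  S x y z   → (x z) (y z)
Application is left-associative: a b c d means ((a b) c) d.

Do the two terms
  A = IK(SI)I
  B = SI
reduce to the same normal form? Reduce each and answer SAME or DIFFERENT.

Term A:
  start: IK(SI)I
  [1] K(SI)I
  [2] SI

Term B:
  start: SI

Answer: SAME — A ⇓ SI, B ⇓ SI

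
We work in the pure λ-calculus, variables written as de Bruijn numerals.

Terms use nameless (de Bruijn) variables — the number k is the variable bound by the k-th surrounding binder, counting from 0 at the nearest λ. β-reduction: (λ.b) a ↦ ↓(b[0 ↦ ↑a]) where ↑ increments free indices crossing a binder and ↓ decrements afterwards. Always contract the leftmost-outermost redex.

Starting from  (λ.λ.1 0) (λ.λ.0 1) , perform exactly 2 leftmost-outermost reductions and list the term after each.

Answer: after 2 steps: λ.λ.0 1

Working:
  start: (λ.λ.1 0) (λ.λ.0 1)
  step 1: λ.(λ.λ.0 1) 0
  step 2: λ.λ.0 1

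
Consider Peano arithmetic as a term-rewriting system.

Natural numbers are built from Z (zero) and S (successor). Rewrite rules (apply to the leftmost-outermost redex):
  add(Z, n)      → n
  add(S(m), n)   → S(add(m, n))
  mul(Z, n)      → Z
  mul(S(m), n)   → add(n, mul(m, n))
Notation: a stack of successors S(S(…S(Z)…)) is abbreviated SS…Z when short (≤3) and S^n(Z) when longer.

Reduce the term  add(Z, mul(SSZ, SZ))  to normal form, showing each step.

Answer: normal form = SSZ  (in 8 steps)

Reduction:
  start: add(Z, mul(SSZ, SZ))
  step 1: mul(SSZ, SZ)
  step 2: add(SZ, mul(SZ, SZ))
  step 3: S(add(Z, mul(SZ, SZ)))
  step 4: S(mul(SZ, SZ))
  step 5: S(add(SZ, mul(Z, SZ)))
  step 6: S(S(add(Z, mul(Z, SZ))))
  step 7: S(S(mul(Z, SZ)))
  step 8: SSZ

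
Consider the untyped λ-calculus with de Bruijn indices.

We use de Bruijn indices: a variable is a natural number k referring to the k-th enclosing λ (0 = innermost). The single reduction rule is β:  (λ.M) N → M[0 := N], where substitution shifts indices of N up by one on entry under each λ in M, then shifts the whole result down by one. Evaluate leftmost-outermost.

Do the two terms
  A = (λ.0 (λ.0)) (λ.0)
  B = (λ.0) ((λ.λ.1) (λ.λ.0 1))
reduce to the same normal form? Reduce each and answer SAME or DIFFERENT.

Answer: DIFFERENT — A ⇓ λ.0, B ⇓ λ.λ.λ.0 1

Derivation:
Term A:
  start: (λ.0 (λ.0)) (λ.0)
  →1  (λ.0) (λ.0)
  →2  λ.0

Term B:
  start: (λ.0) ((λ.λ.1) (λ.λ.0 1))
  →1  (λ.λ.1) (λ.λ.0 1)
  →2  λ.λ.λ.0 1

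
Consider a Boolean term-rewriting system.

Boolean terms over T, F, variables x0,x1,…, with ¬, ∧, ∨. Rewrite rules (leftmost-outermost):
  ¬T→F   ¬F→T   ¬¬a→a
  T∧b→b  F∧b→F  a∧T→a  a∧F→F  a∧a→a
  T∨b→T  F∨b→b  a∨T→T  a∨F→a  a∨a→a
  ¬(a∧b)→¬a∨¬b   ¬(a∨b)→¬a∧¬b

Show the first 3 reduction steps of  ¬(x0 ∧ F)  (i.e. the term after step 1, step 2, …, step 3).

Answer: after 3 steps: T

Working:
  start: ¬(x0 ∧ F)
  [1] ¬x0 ∨ ¬F
  [2] ¬x0 ∨ T
  [3] T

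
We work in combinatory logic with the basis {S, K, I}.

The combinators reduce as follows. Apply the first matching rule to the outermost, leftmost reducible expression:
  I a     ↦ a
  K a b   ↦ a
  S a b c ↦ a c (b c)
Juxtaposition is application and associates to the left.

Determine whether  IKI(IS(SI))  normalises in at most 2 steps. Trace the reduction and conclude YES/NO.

  start: IKI(IS(SI))
  →1  KI(IS(SI))
  →2  I

Answer: YES — reaches normal form I in 2 ≤ 2 steps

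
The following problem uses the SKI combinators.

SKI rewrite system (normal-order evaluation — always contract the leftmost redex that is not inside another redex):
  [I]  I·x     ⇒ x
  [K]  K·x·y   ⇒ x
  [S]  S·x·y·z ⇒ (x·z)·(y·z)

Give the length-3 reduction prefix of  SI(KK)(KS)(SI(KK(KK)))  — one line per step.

  start: SI(KK)(KS)(SI(KK(KK)))
  [1] I(KS)(KK(KS))(SI(KK(KK)))
  [2] KS(KK(KS))(SI(KK(KK)))
  [3] S(SI(KK(KK)))

Answer: after 3 steps: S(SI(KK(KK)))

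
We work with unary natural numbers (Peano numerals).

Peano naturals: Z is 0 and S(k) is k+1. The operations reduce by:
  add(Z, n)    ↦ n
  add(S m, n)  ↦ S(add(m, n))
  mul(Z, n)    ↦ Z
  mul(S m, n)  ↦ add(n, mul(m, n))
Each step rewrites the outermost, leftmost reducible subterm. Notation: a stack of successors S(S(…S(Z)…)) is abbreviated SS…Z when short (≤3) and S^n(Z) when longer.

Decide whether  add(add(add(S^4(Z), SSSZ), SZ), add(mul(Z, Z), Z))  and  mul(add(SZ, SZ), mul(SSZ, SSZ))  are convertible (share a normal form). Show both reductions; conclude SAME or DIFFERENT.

Answer: SAME — A ⇓ S^8(Z), B ⇓ S^8(Z)

Working:
Term A:
  start: add(add(add(S^4(Z), SSSZ), SZ), add(mul(Z, Z), Z))
  →1  add(add(S(add(SSSZ, SSSZ)), SZ), add(mul(Z, Z), Z))
  →2  add(S(add(add(SSSZ, SSSZ), SZ)), add(mul(Z, Z), Z))
  →3  S(add(add(add(SSSZ, SSSZ), SZ), add(mul(Z, Z), Z)))
  →4  S(add(add(S(add(SSZ, SSSZ)), SZ), add(mul(Z, Z), Z)))
  →5  S(add(S(add(add(SSZ, SSSZ), SZ)), add(mul(Z, Z), Z)))
  →6  S(S(add(add(add(SSZ, SSSZ), SZ), add(mul(Z, Z), Z))))
  →7  S(S(add(add(S(add(SZ, SSSZ)), SZ), add(mul(Z, Z), Z))))
  →8  S(S(add(S(add(add(SZ, SSSZ), SZ)), add(mul(Z, Z), Z))))
  →9  S(S(S(add(add(add(SZ, SSSZ), SZ), add(mul(Z, Z), Z)))))
  →10  S(S(S(add(add(S(add(Z, SSSZ)), SZ), add(mul(Z, Z), Z)))))
  →11  S(S(S(add(S(add(add(Z, SSSZ), SZ)), add(mul(Z, Z), Z)))))
  →12  S(S(S(S(add(add(add(Z, SSSZ), SZ), add(mul(Z, Z), Z))))))
  →13  S(S(S(S(add(add(SSSZ, SZ), add(mul(Z, Z), Z))))))
  →14  S(S(S(S(add(S(add(SSZ, SZ)), add(mul(Z, Z), Z))))))
  →15  S(S(S(S(S(add(add(SSZ, SZ), add(mul(Z, Z), Z)))))))
  →16  S(S(S(S(S(add(S(add(SZ, SZ)), add(mul(Z, Z), Z)))))))
  →17  S(S(S(S(S(S(add(add(SZ, SZ), add(mul(Z, Z), Z))))))))
  →18  S(S(S(S(S(S(add(S(add(Z, SZ)), add(mul(Z, Z), Z))))))))
  →19  S(S(S(S(S(S(S(add(add(Z, SZ), add(mul(Z, Z), Z)))))))))
  →20  S(S(S(S(S(S(S(add(SZ, add(mul(Z, Z), Z)))))))))
  →21  S(S(S(S(S(S(S(S(add(Z, add(mul(Z, Z), Z))))))))))
  →22  S(S(S(S(S(S(S(S(add(mul(Z, Z), Z)))))))))
  →23  S(S(S(S(S(S(S(S(add(Z, Z)))))))))
  →24  S^8(Z)

Term B:
  start: mul(add(SZ, SZ), mul(SSZ, SSZ))
  →1  mul(S(add(Z, SZ)), mul(SSZ, SSZ))
  →2  add(mul(SSZ, SSZ), mul(add(Z, SZ), mul(SSZ, SSZ)))
  →3  add(add(SSZ, mul(SZ, SSZ)), mul(add(Z, SZ), mul(SSZ, SSZ)))
  →4  add(S(add(SZ, mul(SZ, SSZ))), mul(add(Z, SZ), mul(SSZ, SSZ)))
  →5  S(add(add(SZ, mul(SZ, SSZ)), mul(add(Z, SZ), mul(SSZ, SSZ))))
  →6  S(add(S(add(Z, mul(SZ, SSZ))), mul(add(Z, SZ), mul(SSZ, SSZ))))
  →7  S(S(add(add(Z, mul(SZ, SSZ)), mul(add(Z, SZ), mul(SSZ, SSZ)))))
  →8  S(S(add(mul(SZ, SSZ), mul(add(Z, SZ), mul(SSZ, SSZ)))))
  →9  S(S(add(add(SSZ, mul(Z, SSZ)), mul(add(Z, SZ), mul(SSZ, SSZ)))))
  →10  S(S(add(S(add(SZ, mul(Z, SSZ))), mul(add(Z, SZ), mul(SSZ, SSZ)))))
  →11  S(S(S(add(add(SZ, mul(Z, SSZ)), mul(add(Z, SZ), mul(SSZ, SSZ))))))
  →12  S(S(S(add(S(add(Z, mul(Z, SSZ))), mul(add(Z, SZ), mul(SSZ, SSZ))))))
  →13  S(S(S(S(add(add(Z, mul(Z, SSZ)), mul(add(Z, SZ), mul(SSZ, SSZ)))))))
  →14  S(S(S(S(add(mul(Z, SSZ), mul(add(Z, SZ), mul(SSZ, SSZ)))))))
  →15  S(S(S(S(add(Z, mul(add(Z, SZ), mul(SSZ, SSZ)))))))
  →16  S(S(S(S(mul(add(Z, SZ), mul(SSZ, SSZ))))))
  →17  S(S(S(S(mul(SZ, mul(SSZ, SSZ))))))
  →18  S(S(S(S(add(mul(SSZ, SSZ), mul(Z, mul(SSZ, SSZ)))))))
  →19  S(S(S(S(add(add(SSZ, mul(SZ, SSZ)), mul(Z, mul(SSZ, SSZ)))))))
  →20  S(S(S(S(add(S(add(SZ, mul(SZ, SSZ))), mul(Z, mul(SSZ, SSZ)))))))
  →21  S(S(S(S(S(add(add(SZ, mul(SZ, SSZ)), mul(Z, mul(SSZ, SSZ))))))))
  →22  S(S(S(S(S(add(S(add(Z, mul(SZ, SSZ))), mul(Z, mul(SSZ, SSZ))))))))
  →23  S(S(S(S(S(S(add(add(Z, mul(SZ, SSZ)), mul(Z, mul(SSZ, SSZ)))))))))
  →24  S(S(S(S(S(S(add(mul(SZ, SSZ), mul(Z, mul(SSZ, SSZ)))))))))
  →25  S(S(S(S(S(S(add(add(SSZ, mul(Z, SSZ)), mul(Z, mul(SSZ, SSZ)))))))))
  →26  S(S(S(S(S(S(add(S(add(SZ, mul(Z, SSZ))), mul(Z, mul(SSZ, SSZ)))))))))
  →27  S(S(S(S(S(S(S(add(add(SZ, mul(Z, SSZ)), mul(Z, mul(SSZ, SSZ))))))))))
  →28  S(S(S(S(S(S(S(add(S(add(Z, mul(Z, SSZ))), mul(Z, mul(SSZ, SSZ))))))))))
  →29  S(S(S(S(S(S(S(S(add(add(Z, mul(Z, SSZ)), mul(Z, mul(SSZ, SSZ)))))))))))
  →30  S(S(S(S(S(S(S(S(add(mul(Z, SSZ), mul(Z, mul(SSZ, SSZ)))))))))))
  →31  S(S(S(S(S(S(S(S(add(Z, mul(Z, mul(SSZ, SSZ)))))))))))
  →32  S(S(S(S(S(S(S(S(mul(Z, mul(SSZ, SSZ))))))))))
  →33  S^8(Z)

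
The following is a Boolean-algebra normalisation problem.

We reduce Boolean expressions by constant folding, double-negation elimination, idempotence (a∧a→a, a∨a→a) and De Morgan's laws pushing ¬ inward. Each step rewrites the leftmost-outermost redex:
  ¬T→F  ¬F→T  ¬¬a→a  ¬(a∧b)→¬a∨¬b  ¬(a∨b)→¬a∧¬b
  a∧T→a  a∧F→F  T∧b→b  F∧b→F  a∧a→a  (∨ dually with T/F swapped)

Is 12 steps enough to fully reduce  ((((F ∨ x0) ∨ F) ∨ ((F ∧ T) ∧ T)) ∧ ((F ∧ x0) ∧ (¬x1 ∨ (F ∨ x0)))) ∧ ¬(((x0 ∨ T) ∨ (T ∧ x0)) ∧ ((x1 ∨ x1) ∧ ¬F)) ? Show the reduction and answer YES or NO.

Answer: YES — reaches normal form F in 9 ≤ 12 steps

Working:
  start: ((((F ∨ x0) ∨ F) ∨ ((F ∧ T) ∧ T)) ∧ ((F ∧ x0) ∧ (¬x1 ∨ (F ∨ x0)))) ∧ ¬(((x0 ∨ T) ∨ (T ∧ x0)) ∧ ((x1 ∨ x1) ∧ ¬F))
  [1] (((F ∨ x0) ∨ ((F ∧ T) ∧ T)) ∧ ((F ∧ x0) ∧ (¬x1 ∨ (F ∨ x0)))) ∧ ¬(((x0 ∨ T) ∨ (T ∧ x0)) ∧ ((x1 ∨ x1) ∧ ¬F))
  [2] ((x0 ∨ ((F ∧ T) ∧ T)) ∧ ((F ∧ x0) ∧ (¬x1 ∨ (F ∨ x0)))) ∧ ¬(((x0 ∨ T) ∨ (T ∧ x0)) ∧ ((x1 ∨ x1) ∧ ¬F))
  [3] ((x0 ∨ (F ∧ T)) ∧ ((F ∧ x0) ∧ (¬x1 ∨ (F ∨ x0)))) ∧ ¬(((x0 ∨ T) ∨ (T ∧ x0)) ∧ ((x1 ∨ x1) ∧ ¬F))
  [4] ((x0 ∨ F) ∧ ((F ∧ x0) ∧ (¬x1 ∨ (F ∨ x0)))) ∧ ¬(((x0 ∨ T) ∨ (T ∧ x0)) ∧ ((x1 ∨ x1) ∧ ¬F))
  [5] (x0 ∧ ((F ∧ x0) ∧ (¬x1 ∨ (F ∨ x0)))) ∧ ¬(((x0 ∨ T) ∨ (T ∧ x0)) ∧ ((x1 ∨ x1) ∧ ¬F))
  [6] (x0 ∧ (F ∧ (¬x1 ∨ (F ∨ x0)))) ∧ ¬(((x0 ∨ T) ∨ (T ∧ x0)) ∧ ((x1 ∨ x1) ∧ ¬F))
  [7] (x0 ∧ F) ∧ ¬(((x0 ∨ T) ∨ (T ∧ x0)) ∧ ((x1 ∨ x1) ∧ ¬F))
  [8] F ∧ ¬(((x0 ∨ T) ∨ (T ∧ x0)) ∧ ((x1 ∨ x1) ∧ ¬F))
  [9] F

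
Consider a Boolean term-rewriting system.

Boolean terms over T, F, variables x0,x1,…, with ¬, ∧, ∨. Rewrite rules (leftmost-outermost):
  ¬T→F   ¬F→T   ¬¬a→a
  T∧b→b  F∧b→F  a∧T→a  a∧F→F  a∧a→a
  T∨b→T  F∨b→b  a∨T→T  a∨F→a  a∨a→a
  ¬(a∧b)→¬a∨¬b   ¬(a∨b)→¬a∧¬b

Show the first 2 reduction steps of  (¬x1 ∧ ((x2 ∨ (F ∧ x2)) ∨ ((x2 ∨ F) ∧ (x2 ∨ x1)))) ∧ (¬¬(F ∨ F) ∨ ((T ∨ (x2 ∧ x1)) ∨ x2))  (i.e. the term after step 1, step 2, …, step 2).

  start: (¬x1 ∧ ((x2 ∨ (F ∧ x2)) ∨ ((x2 ∨ F) ∧ (x2 ∨ x1)))) ∧ (¬¬(F ∨ F) ∨ ((T ∨ (x2 ∧ x1)) ∨ x2))
  →1  (¬x1 ∧ ((x2 ∨ F) ∨ ((x2 ∨ F) ∧ (x2 ∨ x1)))) ∧ (¬¬(F ∨ F) ∨ ((T ∨ (x2 ∧ x1)) ∨ x2))
  →2  (¬x1 ∧ (x2 ∨ ((x2 ∨ F) ∧ (x2 ∨ x1)))) ∧ (¬¬(F ∨ F) ∨ ((T ∨ (x2 ∧ x1)) ∨ x2))

Answer: after 2 steps: (¬x1 ∧ (x2 ∨ ((x2 ∨ F) ∧ (x2 ∨ x1)))) ∧ (¬¬(F ∨ F) ∨ ((T ∨ (x2 ∧ x1)) ∨ x2))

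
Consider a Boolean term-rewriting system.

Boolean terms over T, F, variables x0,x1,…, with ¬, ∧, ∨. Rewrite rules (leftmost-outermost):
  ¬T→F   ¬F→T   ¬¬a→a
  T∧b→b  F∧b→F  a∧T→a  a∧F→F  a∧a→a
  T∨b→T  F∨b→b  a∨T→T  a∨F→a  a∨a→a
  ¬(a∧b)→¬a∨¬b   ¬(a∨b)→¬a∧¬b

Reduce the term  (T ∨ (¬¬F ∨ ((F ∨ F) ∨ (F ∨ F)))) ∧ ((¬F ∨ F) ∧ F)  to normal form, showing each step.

Answer: normal form = F  (in 3 steps)

Derivation:
  start: (T ∨ (¬¬F ∨ ((F ∨ F) ∨ (F ∨ F)))) ∧ ((¬F ∨ F) ∧ F)
  →1  T ∧ ((¬F ∨ F) ∧ F)
  →2  (¬F ∨ F) ∧ F
  →3  F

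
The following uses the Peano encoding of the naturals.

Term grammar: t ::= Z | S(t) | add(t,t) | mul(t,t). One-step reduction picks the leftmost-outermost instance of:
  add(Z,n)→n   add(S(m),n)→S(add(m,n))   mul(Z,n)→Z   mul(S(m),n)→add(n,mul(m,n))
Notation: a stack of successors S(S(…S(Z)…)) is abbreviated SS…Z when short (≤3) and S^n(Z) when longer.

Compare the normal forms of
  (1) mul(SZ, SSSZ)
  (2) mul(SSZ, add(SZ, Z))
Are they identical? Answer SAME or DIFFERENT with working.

Answer: DIFFERENT — A ⇓ SSSZ, B ⇓ SSZ

Working:
Term A:
  start: mul(SZ, SSSZ)
  step 1: add(SSSZ, mul(Z, SSSZ))
  step 2: S(add(SSZ, mul(Z, SSSZ)))
  step 3: S(S(add(SZ, mul(Z, SSSZ))))
  step 4: S(S(S(add(Z, mul(Z, SSSZ)))))
  step 5: S(S(S(mul(Z, SSSZ))))
  step 6: SSSZ

Term B:
  start: mul(SSZ, add(SZ, Z))
  step 1: add(add(SZ, Z), mul(SZ, add(SZ, Z)))
  step 2: add(S(add(Z, Z)), mul(SZ, add(SZ, Z)))
  step 3: S(add(add(Z, Z), mul(SZ, add(SZ, Z))))
  step 4: S(add(Z, mul(SZ, add(SZ, Z))))
  step 5: S(mul(SZ, add(SZ, Z)))
  step 6: S(add(add(SZ, Z), mul(Z, add(SZ, Z))))
  step 7: S(add(S(add(Z, Z)), mul(Z, add(SZ, Z))))
  step 8: S(S(add(add(Z, Z), mul(Z, add(SZ, Z)))))
  step 9: S(S(add(Z, mul(Z, add(SZ, Z)))))
  step 10: S(S(mul(Z, add(SZ, Z))))
  step 11: SSZ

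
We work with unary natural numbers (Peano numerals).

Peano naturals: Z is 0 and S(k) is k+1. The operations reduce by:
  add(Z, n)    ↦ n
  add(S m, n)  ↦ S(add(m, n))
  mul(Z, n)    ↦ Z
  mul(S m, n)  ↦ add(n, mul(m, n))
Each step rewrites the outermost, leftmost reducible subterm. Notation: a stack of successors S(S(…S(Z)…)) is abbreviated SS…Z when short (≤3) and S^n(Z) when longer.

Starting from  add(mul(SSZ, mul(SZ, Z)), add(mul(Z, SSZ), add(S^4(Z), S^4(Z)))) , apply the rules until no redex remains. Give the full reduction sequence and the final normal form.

Answer: normal form = S^8(Z)  (in 19 steps)

Reduction:
  start: add(mul(SSZ, mul(SZ, Z)), add(mul(Z, SSZ), add(S^4(Z), S^4(Z))))
  [1] add(add(mul(SZ, Z), mul(SZ, mul(SZ, Z))), add(mul(Z, SSZ), add(S^4(Z), S^4(Z))))
  [2] add(add(add(Z, mul(Z, Z)), mul(SZ, mul(SZ, Z))), add(mul(Z, SSZ), add(S^4(Z), S^4(Z))))
  [3] add(add(mul(Z, Z), mul(SZ, mul(SZ, Z))), add(mul(Z, SSZ), add(S^4(Z), S^4(Z))))
  [4] add(add(Z, mul(SZ, mul(SZ, Z))), add(mul(Z, SSZ), add(S^4(Z), S^4(Z))))
  [5] add(mul(SZ, mul(SZ, Z)), add(mul(Z, SSZ), add(S^4(Z), S^4(Z))))
  [6] add(add(mul(SZ, Z), mul(Z, mul(SZ, Z))), add(mul(Z, SSZ), add(S^4(Z), S^4(Z))))
  [7] add(add(add(Z, mul(Z, Z)), mul(Z, mul(SZ, Z))), add(mul(Z, SSZ), add(S^4(Z), S^4(Z))))
  [8] add(add(mul(Z, Z), mul(Z, mul(SZ, Z))), add(mul(Z, SSZ), add(S^4(Z), S^4(Z))))
  [9] add(add(Z, mul(Z, mul(SZ, Z))), add(mul(Z, SSZ), add(S^4(Z), S^4(Z))))
  [10] add(mul(Z, mul(SZ, Z)), add(mul(Z, SSZ), add(S^4(Z), S^4(Z))))
  [11] add(Z, add(mul(Z, SSZ), add(S^4(Z), S^4(Z))))
  [12] add(mul(Z, SSZ), add(S^4(Z), S^4(Z)))
  [13] add(Z, add(S^4(Z), S^4(Z)))
  [14] add(S^4(Z), S^4(Z))
  [15] S(add(SSSZ, S^4(Z)))
  [16] S(S(add(SSZ, S^4(Z))))
  [17] S(S(S(add(SZ, S^4(Z)))))
  [18] S(S(S(S(add(Z, S^4(Z))))))
  [19] S^8(Z)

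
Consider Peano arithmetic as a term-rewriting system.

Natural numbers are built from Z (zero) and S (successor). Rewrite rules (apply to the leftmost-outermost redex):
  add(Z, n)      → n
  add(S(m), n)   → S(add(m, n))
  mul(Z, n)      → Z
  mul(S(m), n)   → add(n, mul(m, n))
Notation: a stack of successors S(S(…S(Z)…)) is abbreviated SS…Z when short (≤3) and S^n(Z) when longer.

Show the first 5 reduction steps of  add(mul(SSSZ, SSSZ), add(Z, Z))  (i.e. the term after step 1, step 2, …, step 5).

Answer: after 5 steps: S(S(add(add(SZ, mul(SSZ, SSSZ)), add(Z, Z))))

Derivation:
  start: add(mul(SSSZ, SSSZ), add(Z, Z))
  [1] add(add(SSSZ, mul(SSZ, SSSZ)), add(Z, Z))
  [2] add(S(add(SSZ, mul(SSZ, SSSZ))), add(Z, Z))
  [3] S(add(add(SSZ, mul(SSZ, SSSZ)), add(Z, Z)))
  [4] S(add(S(add(SZ, mul(SSZ, SSSZ))), add(Z, Z)))
  [5] S(S(add(add(SZ, mul(SSZ, SSSZ)), add(Z, Z))))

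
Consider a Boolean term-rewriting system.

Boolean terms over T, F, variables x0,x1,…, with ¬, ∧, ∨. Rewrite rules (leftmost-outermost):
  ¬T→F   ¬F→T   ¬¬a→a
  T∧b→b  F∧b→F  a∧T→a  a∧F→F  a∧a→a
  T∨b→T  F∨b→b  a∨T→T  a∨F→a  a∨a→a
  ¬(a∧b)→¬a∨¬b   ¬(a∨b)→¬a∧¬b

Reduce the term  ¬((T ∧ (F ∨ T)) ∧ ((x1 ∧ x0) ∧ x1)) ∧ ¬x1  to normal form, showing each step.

Answer: normal form = ((¬x1 ∨ ¬x0) ∨ ¬x1) ∧ ¬x1  (in 11 steps)

Reduction:
  start: ¬((T ∧ (F ∨ T)) ∧ ((x1 ∧ x0) ∧ x1)) ∧ ¬x1
  [1] (¬(T ∧ (F ∨ T)) ∨ ¬((x1 ∧ x0) ∧ x1)) ∧ ¬x1
  [2] ((¬T ∨ ¬(F ∨ T)) ∨ ¬((x1 ∧ x0) ∧ x1)) ∧ ¬x1
  [3] ((F ∨ ¬(F ∨ T)) ∨ ¬((x1 ∧ x0) ∧ x1)) ∧ ¬x1
  [4] (¬(F ∨ T) ∨ ¬((x1 ∧ x0) ∧ x1)) ∧ ¬x1
  [5] ((¬F ∧ ¬T) ∨ ¬((x1 ∧ x0) ∧ x1)) ∧ ¬x1
  [6] ((T ∧ ¬T) ∨ ¬((x1 ∧ x0) ∧ x1)) ∧ ¬x1
  [7] (¬T ∨ ¬((x1 ∧ x0) ∧ x1)) ∧ ¬x1
  [8] (F ∨ ¬((x1 ∧ x0) ∧ x1)) ∧ ¬x1
  [9] ¬((x1 ∧ x0) ∧ x1) ∧ ¬x1
  [10] (¬(x1 ∧ x0) ∨ ¬x1) ∧ ¬x1
  [11] ((¬x1 ∨ ¬x0) ∨ ¬x1) ∧ ¬x1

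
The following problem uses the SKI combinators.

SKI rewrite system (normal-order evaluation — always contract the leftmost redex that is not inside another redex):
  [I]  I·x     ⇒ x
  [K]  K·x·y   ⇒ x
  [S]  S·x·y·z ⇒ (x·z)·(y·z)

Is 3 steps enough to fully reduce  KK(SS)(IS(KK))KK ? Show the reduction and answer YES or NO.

  start: KK(SS)(IS(KK))KK
  step 1: K(IS(KK))KK
  step 2: IS(KK)K
  step 3: S(KK)K

Answer: YES — reaches normal form S(KK)K in 3 ≤ 3 steps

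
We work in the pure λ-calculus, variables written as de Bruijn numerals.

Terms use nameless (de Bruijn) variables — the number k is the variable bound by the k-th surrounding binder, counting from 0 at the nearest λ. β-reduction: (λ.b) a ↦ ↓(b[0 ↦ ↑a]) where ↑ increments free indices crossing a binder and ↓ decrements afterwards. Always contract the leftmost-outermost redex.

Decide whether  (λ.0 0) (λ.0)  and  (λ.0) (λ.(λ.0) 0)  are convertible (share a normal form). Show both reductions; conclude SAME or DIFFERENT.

Answer: SAME — A ⇓ λ.0, B ⇓ λ.0

Working:
Term A:
  start: (λ.0 0) (λ.0)
  →1  (λ.0) (λ.0)
  →2  λ.0

Term B:
  start: (λ.0) (λ.(λ.0) 0)
  →1  λ.(λ.0) 0
  →2  λ.0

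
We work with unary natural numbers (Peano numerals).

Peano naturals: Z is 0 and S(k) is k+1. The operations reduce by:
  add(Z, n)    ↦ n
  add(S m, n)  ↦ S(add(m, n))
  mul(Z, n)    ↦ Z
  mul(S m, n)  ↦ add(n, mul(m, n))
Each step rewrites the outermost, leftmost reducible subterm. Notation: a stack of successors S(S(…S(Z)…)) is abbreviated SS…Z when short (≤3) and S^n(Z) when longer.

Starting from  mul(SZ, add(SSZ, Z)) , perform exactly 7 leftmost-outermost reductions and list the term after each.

Answer: after 7 steps: S(S(mul(Z, add(SSZ, Z))))

Working:
  start: mul(SZ, add(SSZ, Z))
  step 1: add(add(SSZ, Z), mul(Z, add(SSZ, Z)))
  step 2: add(S(add(SZ, Z)), mul(Z, add(SSZ, Z)))
  step 3: S(add(add(SZ, Z), mul(Z, add(SSZ, Z))))
  step 4: S(add(S(add(Z, Z)), mul(Z, add(SSZ, Z))))
  step 5: S(S(add(add(Z, Z), mul(Z, add(SSZ, Z)))))
  step 6: S(S(add(Z, mul(Z, add(SSZ, Z)))))
  step 7: S(S(mul(Z, add(SSZ, Z))))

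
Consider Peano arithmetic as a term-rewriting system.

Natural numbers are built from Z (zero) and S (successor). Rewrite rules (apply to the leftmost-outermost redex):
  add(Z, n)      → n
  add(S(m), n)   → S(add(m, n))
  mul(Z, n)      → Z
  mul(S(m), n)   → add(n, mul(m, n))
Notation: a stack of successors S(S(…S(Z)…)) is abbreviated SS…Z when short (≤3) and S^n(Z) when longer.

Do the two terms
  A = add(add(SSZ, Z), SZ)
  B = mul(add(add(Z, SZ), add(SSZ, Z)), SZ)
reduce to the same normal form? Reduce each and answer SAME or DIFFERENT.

Term A:
  start: add(add(SSZ, Z), SZ)
  →1  add(S(add(SZ, Z)), SZ)
  →2  S(add(add(SZ, Z), SZ))
  →3  S(add(S(add(Z, Z)), SZ))
  →4  S(S(add(add(Z, Z), SZ)))
  →5  S(S(add(Z, SZ)))
  →6  SSSZ

Term B:
  start: mul(add(add(Z, SZ), add(SSZ, Z)), SZ)
  →1  mul(add(SZ, add(SSZ, Z)), SZ)
  →2  mul(S(add(Z, add(SSZ, Z))), SZ)
  →3  add(SZ, mul(add(Z, add(SSZ, Z)), SZ))
  →4  S(add(Z, mul(add(Z, add(SSZ, Z)), SZ)))
  →5  S(mul(add(Z, add(SSZ, Z)), SZ))
  →6  S(mul(add(SSZ, Z), SZ))
  →7  S(mul(S(add(SZ, Z)), SZ))
  →8  S(add(SZ, mul(add(SZ, Z), SZ)))
  →9  S(S(add(Z, mul(add(SZ, Z), SZ))))
  →10  S(S(mul(add(SZ, Z), SZ)))
  →11  S(S(mul(S(add(Z, Z)), SZ)))
  →12  S(S(add(SZ, mul(add(Z, Z), SZ))))
  →13  S(S(S(add(Z, mul(add(Z, Z), SZ)))))
  →14  S(S(S(mul(add(Z, Z), SZ))))
  →15  S(S(S(mul(Z, SZ))))
  →16  SSSZ

Answer: SAME — A ⇓ SSSZ, B ⇓ SSSZ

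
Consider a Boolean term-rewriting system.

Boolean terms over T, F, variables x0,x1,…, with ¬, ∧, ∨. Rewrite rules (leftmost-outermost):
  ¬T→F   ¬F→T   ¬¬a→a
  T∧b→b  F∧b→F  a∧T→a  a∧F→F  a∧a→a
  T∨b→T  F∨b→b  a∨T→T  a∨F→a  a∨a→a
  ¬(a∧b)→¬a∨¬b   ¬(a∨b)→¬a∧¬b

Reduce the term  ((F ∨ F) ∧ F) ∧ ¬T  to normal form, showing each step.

  start: ((F ∨ F) ∧ F) ∧ ¬T
  →1  F ∧ ¬T
  →2  F

Answer: normal form = F  (in 2 steps)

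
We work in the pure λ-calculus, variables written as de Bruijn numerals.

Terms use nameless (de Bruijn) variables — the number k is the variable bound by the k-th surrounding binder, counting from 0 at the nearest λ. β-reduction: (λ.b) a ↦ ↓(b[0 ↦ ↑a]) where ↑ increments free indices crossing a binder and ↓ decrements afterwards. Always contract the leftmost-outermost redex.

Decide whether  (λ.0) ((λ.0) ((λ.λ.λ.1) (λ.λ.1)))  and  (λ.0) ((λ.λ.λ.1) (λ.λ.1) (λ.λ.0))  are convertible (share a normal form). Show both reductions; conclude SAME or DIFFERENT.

Term A:
  start: (λ.0) ((λ.0) ((λ.λ.λ.1) (λ.λ.1)))
  →1  (λ.0) ((λ.λ.λ.1) (λ.λ.1))
  →2  (λ.λ.λ.1) (λ.λ.1)
  →3  λ.λ.1

Term B:
  start: (λ.0) ((λ.λ.λ.1) (λ.λ.1) (λ.λ.0))
  →1  (λ.λ.λ.1) (λ.λ.1) (λ.λ.0)
  →2  (λ.λ.1) (λ.λ.0)
  →3  λ.λ.λ.0

Answer: DIFFERENT — A ⇓ λ.λ.1, B ⇓ λ.λ.λ.0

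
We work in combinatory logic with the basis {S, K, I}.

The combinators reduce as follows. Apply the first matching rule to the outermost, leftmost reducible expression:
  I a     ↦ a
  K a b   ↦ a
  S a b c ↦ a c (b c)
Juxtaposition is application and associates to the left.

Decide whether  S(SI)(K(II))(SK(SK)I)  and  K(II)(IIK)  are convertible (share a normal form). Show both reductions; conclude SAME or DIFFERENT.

Term A:
  start: S(SI)(K(II))(SK(SK)I)
  [1] SI(SK(SK)I)(K(II)(SK(SK)I))
  [2] I(K(II)(SK(SK)I))(SK(SK)I(K(II)(SK(SK)I)))
  [3] K(II)(SK(SK)I)(SK(SK)I(K(II)(SK(SK)I)))
  [4] II(SK(SK)I(K(II)(SK(SK)I)))
  [5] I(SK(SK)I(K(II)(SK(SK)I)))
  [6] SK(SK)I(K(II)(SK(SK)I))
  [7] KI(SKI)(K(II)(SK(SK)I))
  [8] I(K(II)(SK(SK)I))
  [9] K(II)(SK(SK)I)
  [10] II
  [11] I

Term B:
  start: K(II)(IIK)
  [1] II
  [2] I

Answer: SAME — A ⇓ I, B ⇓ I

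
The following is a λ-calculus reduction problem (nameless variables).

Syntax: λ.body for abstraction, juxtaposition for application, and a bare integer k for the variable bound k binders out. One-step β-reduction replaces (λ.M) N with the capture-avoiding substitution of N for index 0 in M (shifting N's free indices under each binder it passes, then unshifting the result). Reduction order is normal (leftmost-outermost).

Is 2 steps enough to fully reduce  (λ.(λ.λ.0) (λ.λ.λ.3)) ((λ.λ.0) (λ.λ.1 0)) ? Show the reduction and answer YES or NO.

  start: (λ.(λ.λ.0) (λ.λ.λ.3)) ((λ.λ.0) (λ.λ.1 0))
  [1] (λ.λ.0) (λ.λ.λ.(λ.λ.0) (λ.λ.1 0))
  [2] λ.0

Answer: YES — reaches normal form λ.0 in 2 ≤ 2 steps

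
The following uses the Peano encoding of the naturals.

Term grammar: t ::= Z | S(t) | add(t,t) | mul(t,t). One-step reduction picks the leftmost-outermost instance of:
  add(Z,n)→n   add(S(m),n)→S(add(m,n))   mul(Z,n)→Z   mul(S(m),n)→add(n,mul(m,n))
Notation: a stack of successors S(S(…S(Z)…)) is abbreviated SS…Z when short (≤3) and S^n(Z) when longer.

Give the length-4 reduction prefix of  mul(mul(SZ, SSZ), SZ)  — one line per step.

  start: mul(mul(SZ, SSZ), SZ)
  →1  mul(add(SSZ, mul(Z, SSZ)), SZ)
  →2  mul(S(add(SZ, mul(Z, SSZ))), SZ)
  →3  add(SZ, mul(add(SZ, mul(Z, SSZ)), SZ))
  →4  S(add(Z, mul(add(SZ, mul(Z, SSZ)), SZ)))

Answer: after 4 steps: S(add(Z, mul(add(SZ, mul(Z, SSZ)), SZ)))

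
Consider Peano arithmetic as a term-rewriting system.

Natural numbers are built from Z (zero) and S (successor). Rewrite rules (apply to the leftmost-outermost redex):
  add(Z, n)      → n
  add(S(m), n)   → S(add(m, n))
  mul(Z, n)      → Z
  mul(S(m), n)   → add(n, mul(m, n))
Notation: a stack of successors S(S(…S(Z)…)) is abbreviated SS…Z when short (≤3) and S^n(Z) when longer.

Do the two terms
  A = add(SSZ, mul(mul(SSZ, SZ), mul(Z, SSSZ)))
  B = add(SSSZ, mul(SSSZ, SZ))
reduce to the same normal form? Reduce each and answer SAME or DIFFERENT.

Answer: DIFFERENT — A ⇓ SSZ, B ⇓ S^6(Z)

Working:
Term A:
  start: add(SSZ, mul(mul(SSZ, SZ), mul(Z, SSSZ)))
  [1] S(add(SZ, mul(mul(SSZ, SZ), mul(Z, SSSZ))))
  [2] S(S(add(Z, mul(mul(SSZ, SZ), mul(Z, SSSZ)))))
  [3] S(S(mul(mul(SSZ, SZ), mul(Z, SSSZ))))
  [4] S(S(mul(add(SZ, mul(SZ, SZ)), mul(Z, SSSZ))))
  [5] S(S(mul(S(add(Z, mul(SZ, SZ))), mul(Z, SSSZ))))
  [6] S(S(add(mul(Z, SSSZ), mul(add(Z, mul(SZ, SZ)), mul(Z, SSSZ)))))
  [7] S(S(add(Z, mul(add(Z, mul(SZ, SZ)), mul(Z, SSSZ)))))
  [8] S(S(mul(add(Z, mul(SZ, SZ)), mul(Z, SSSZ))))
  [9] S(S(mul(mul(SZ, SZ), mul(Z, SSSZ))))
  [10] S(S(mul(add(SZ, mul(Z, SZ)), mul(Z, SSSZ))))
  [11] S(S(mul(S(add(Z, mul(Z, SZ))), mul(Z, SSSZ))))
  [12] S(S(add(mul(Z, SSSZ), mul(add(Z, mul(Z, SZ)), mul(Z, SSSZ)))))
  [13] S(S(add(Z, mul(add(Z, mul(Z, SZ)), mul(Z, SSSZ)))))
  [14] S(S(mul(add(Z, mul(Z, SZ)), mul(Z, SSSZ))))
  [15] S(S(mul(mul(Z, SZ), mul(Z, SSSZ))))
  [16] S(S(mul(Z, mul(Z, SSSZ))))
  [17] SSZ

Term B:
  start: add(SSSZ, mul(SSSZ, SZ))
  [1] S(add(SSZ, mul(SSSZ, SZ)))
  [2] S(S(add(SZ, mul(SSSZ, SZ))))
  [3] S(S(S(add(Z, mul(SSSZ, SZ)))))
  [4] S(S(S(mul(SSSZ, SZ))))
  [5] S(S(S(add(SZ, mul(SSZ, SZ)))))
  [6] S(S(S(S(add(Z, mul(SSZ, SZ))))))
  [7] S(S(S(S(mul(SSZ, SZ)))))
  [8] S(S(S(S(add(SZ, mul(SZ, SZ))))))
  [9] S(S(S(S(S(add(Z, mul(SZ, SZ)))))))
  [10] S(S(S(S(S(mul(SZ, SZ))))))
  [11] S(S(S(S(S(add(SZ, mul(Z, SZ)))))))
  [12] S(S(S(S(S(S(add(Z, mul(Z, SZ))))))))
  [13] S(S(S(S(S(S(mul(Z, SZ)))))))
  [14] S^6(Z)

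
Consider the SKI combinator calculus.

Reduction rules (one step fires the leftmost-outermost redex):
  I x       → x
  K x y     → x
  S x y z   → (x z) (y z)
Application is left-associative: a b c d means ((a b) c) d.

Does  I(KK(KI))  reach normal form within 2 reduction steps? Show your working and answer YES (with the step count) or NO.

  start: I(KK(KI))
  step 1: KK(KI)
  step 2: K

Answer: YES — reaches normal form K in 2 ≤ 2 steps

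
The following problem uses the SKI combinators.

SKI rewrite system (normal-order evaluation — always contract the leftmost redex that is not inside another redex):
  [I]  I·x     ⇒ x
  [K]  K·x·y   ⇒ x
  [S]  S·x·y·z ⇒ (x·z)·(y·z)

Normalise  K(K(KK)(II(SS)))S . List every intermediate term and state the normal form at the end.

Answer: normal form = KK  (in 2 steps)

Reduction:
  start: K(K(KK)(II(SS)))S
  →1  K(KK)(II(SS))
  →2  KK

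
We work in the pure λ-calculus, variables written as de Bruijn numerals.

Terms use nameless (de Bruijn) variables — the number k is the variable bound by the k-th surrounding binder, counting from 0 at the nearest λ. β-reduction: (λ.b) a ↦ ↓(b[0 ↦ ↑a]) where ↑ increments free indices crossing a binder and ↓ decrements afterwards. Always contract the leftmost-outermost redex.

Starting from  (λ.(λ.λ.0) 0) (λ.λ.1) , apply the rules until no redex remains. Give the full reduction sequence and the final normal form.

Answer: normal form = λ.0  (in 2 steps)

Derivation:
  start: (λ.(λ.λ.0) 0) (λ.λ.1)
  [1] (λ.λ.0) (λ.λ.1)
  [2] λ.0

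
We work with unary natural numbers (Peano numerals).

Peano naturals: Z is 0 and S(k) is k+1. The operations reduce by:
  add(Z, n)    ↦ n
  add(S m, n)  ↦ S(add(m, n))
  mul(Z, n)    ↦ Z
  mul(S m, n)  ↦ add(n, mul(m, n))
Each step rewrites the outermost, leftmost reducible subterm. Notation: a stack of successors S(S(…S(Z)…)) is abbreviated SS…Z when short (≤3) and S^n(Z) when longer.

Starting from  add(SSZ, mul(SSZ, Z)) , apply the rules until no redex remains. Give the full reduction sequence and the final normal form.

Answer: normal form = SSZ  (in 8 steps)

Derivation:
  start: add(SSZ, mul(SSZ, Z))
  step 1: S(add(SZ, mul(SSZ, Z)))
  step 2: S(S(add(Z, mul(SSZ, Z))))
  step 3: S(S(mul(SSZ, Z)))
  step 4: S(S(add(Z, mul(SZ, Z))))
  step 5: S(S(mul(SZ, Z)))
  step 6: S(S(add(Z, mul(Z, Z))))
  step 7: S(S(mul(Z, Z)))
  step 8: SSZ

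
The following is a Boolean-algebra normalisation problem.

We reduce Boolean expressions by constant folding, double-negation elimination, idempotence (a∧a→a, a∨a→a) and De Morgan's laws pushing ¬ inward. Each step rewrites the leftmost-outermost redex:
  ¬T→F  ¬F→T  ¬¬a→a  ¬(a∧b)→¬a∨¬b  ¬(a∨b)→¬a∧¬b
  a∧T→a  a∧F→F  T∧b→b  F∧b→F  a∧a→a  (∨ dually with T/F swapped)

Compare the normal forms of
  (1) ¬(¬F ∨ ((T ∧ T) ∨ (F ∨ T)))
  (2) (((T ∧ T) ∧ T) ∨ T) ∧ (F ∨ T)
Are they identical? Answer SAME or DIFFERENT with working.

Term A:
  start: ¬(¬F ∨ ((T ∧ T) ∨ (F ∨ T)))
  →1  ¬¬F ∧ ¬((T ∧ T) ∨ (F ∨ T))
  →2  F ∧ ¬((T ∧ T) ∨ (F ∨ T))
  →3  F

Term B:
  start: (((T ∧ T) ∧ T) ∨ T) ∧ (F ∨ T)
  →1  T ∧ (F ∨ T)
  →2  F ∨ T
  →3  T

Answer: DIFFERENT — A ⇓ F, B ⇓ T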